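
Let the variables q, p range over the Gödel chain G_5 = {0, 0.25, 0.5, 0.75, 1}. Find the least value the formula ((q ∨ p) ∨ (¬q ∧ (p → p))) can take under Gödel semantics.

0.25

The minimum is attained at q = 0.25, p = 0:
  (q ∨ p) = max(0.25, 0) = 0.25
  ¬q: Gödel ¬ of 0.25 = 0 (operand ≠ 0)
  (p → p): 0 ≤ 0, so result = 1
  (¬q ∧ (p → p)) = min(0, 1) = 0
  ((q ∨ p) ∨ (¬q ∧ (p → p))) = max(0.25, 0) = 0.25
Checking all 25 assignments confirms none give a value below 0.25.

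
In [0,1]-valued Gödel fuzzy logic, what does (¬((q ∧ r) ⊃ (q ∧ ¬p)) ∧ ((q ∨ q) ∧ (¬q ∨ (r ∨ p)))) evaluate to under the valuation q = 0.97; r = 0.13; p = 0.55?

(q ∧ r) = min(0.97, 0.13) = 0.13
¬p: Gödel ¬ of 0.55 = 0 (operand ≠ 0)
(q ∧ ¬p) = min(0.97, 0) = 0
((q ∧ r) ⊃ (q ∧ ¬p)): 0.13 > 0, so result = 0
¬((q ∧ r) ⊃ (q ∧ ¬p)): Gödel ¬ of 0 = 1 (operand is 0)
(q ∨ q) = max(0.97, 0.97) = 0.97
¬q: Gödel ¬ of 0.97 = 0 (operand ≠ 0)
(r ∨ p) = max(0.13, 0.55) = 0.55
(¬q ∨ (r ∨ p)) = max(0, 0.55) = 0.55
((q ∨ q) ∧ (¬q ∨ (r ∨ p))) = min(0.97, 0.55) = 0.55
(¬((q ∧ r) ⊃ (q ∧ ¬p)) ∧ ((q ∨ q) ∧ (¬q ∨ (r ∨ p)))) = min(1, 0.55) = 0.55

0.55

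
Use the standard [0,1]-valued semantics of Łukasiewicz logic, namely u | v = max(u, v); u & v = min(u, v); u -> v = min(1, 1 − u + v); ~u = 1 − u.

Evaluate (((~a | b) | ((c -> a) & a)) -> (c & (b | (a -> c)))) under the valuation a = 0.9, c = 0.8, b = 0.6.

0.90

~a: Łukasiewicz ¬ gives 1 − 0.9 = 0.1
(~a | b) = max(0.1, 0.6) = 0.6
(c -> a): min(1, 1 − 0.8 + 0.9) = 1
((c -> a) & a) = min(1, 0.9) = 0.9
((~a | b) | ((c -> a) & a)) = max(0.6, 0.9) = 0.9
(a -> c): min(1, 1 − 0.9 + 0.8) = 0.9
(b | (a -> c)) = max(0.6, 0.9) = 0.9
(c & (b | (a -> c))) = min(0.8, 0.9) = 0.8
(((~a | b) | ((c -> a) & a)) -> (c & (b | (a -> c)))): min(1, 1 − 0.9 + 0.8) = 0.9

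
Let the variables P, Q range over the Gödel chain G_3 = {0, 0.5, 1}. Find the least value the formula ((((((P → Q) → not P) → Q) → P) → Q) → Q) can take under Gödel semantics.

0.50

The minimum is attained at P = 0, Q = 0.5:
  (P → Q): 0 ≤ 0.5, so result = 1
  not P: Gödel ¬ of 0 = 1 (operand is 0)
  ((P → Q) → not P): 1 ≤ 1, so result = 1
  (((P → Q) → not P) → Q): 1 > 0.5, so result = 0.5
  ((((P → Q) → not P) → Q) → P): 0.5 > 0, so result = 0
  (((((P → Q) → not P) → Q) → P) → Q): 0 ≤ 0.5, so result = 1
  ((((((P → Q) → not P) → Q) → P) → Q) → Q): 1 > 0.5, so result = 0.5
Checking all 9 assignments confirms none give a value below 0.50.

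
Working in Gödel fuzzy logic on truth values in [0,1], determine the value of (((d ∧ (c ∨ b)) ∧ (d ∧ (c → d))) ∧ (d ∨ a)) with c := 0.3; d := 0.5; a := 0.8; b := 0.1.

(c ∨ b) = max(0.3, 0.1) = 0.3
(d ∧ (c ∨ b)) = min(0.5, 0.3) = 0.3
(c → d): 0.3 ≤ 0.5, so result = 1
(d ∧ (c → d)) = min(0.5, 1) = 0.5
((d ∧ (c ∨ b)) ∧ (d ∧ (c → d))) = min(0.3, 0.5) = 0.3
(d ∨ a) = max(0.5, 0.8) = 0.8
(((d ∧ (c ∨ b)) ∧ (d ∧ (c → d))) ∧ (d ∨ a)) = min(0.3, 0.8) = 0.3

0.30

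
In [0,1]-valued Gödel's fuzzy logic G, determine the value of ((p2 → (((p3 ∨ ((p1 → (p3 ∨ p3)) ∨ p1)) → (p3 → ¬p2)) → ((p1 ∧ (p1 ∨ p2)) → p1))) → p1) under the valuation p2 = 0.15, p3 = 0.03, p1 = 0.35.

0.35

(p3 ∨ p3) = max(0.03, 0.03) = 0.03
(p1 → (p3 ∨ p3)): 0.35 > 0.03, so result = 0.03
((p1 → (p3 ∨ p3)) ∨ p1) = max(0.03, 0.35) = 0.35
(p3 ∨ ((p1 → (p3 ∨ p3)) ∨ p1)) = max(0.03, 0.35) = 0.35
¬p2: Gödel ¬ of 0.15 = 0 (operand ≠ 0)
(p3 → ¬p2): 0.03 > 0, so result = 0
((p3 ∨ ((p1 → (p3 ∨ p3)) ∨ p1)) → (p3 → ¬p2)): 0.35 > 0, so result = 0
(p1 ∨ p2) = max(0.35, 0.15) = 0.35
(p1 ∧ (p1 ∨ p2)) = min(0.35, 0.35) = 0.35
((p1 ∧ (p1 ∨ p2)) → p1): 0.35 ≤ 0.35, so result = 1
(((p3 ∨ ((p1 → (p3 ∨ p3)) ∨ p1)) → (p3 → ¬p2)) → ((p1 ∧ (p1 ∨ p2)) → p1)): 0 ≤ 1, so result = 1
(p2 → (((p3 ∨ ((p1 → (p3 ∨ p3)) ∨ p1)) → (p3 → ¬p2)) → ((p1 ∧ (p1 ∨ p2)) → p1))): 0.15 ≤ 1, so result = 1
((p2 → (((p3 ∨ ((p1 → (p3 ∨ p3)) ∨ p1)) → (p3 → ¬p2)) → ((p1 ∧ (p1 ∨ p2)) → p1))) → p1): 1 > 0.35, so result = 0.35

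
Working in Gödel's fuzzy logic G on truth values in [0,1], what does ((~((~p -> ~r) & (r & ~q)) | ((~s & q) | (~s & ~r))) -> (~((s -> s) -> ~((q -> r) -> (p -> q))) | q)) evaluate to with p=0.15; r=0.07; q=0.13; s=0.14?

~p: Gödel ¬ of 0.15 = 0 (operand ≠ 0)
~r: Gödel ¬ of 0.07 = 0 (operand ≠ 0)
(~p -> ~r): 0 ≤ 0, so result = 1
~q: Gödel ¬ of 0.13 = 0 (operand ≠ 0)
(r & ~q) = min(0.07, 0) = 0
((~p -> ~r) & (r & ~q)) = min(1, 0) = 0
~((~p -> ~r) & (r & ~q)): Gödel ¬ of 0 = 1 (operand is 0)
~s: Gödel ¬ of 0.14 = 0 (operand ≠ 0)
(~s & q) = min(0, 0.13) = 0
~s: Gödel ¬ of 0.14 = 0 (operand ≠ 0)
~r: Gödel ¬ of 0.07 = 0 (operand ≠ 0)
(~s & ~r) = min(0, 0) = 0
((~s & q) | (~s & ~r)) = max(0, 0) = 0
(~((~p -> ~r) & (r & ~q)) | ((~s & q) | (~s & ~r))) = max(1, 0) = 1
(s -> s): 0.14 ≤ 0.14, so result = 1
(q -> r): 0.13 > 0.07, so result = 0.07
(p -> q): 0.15 > 0.13, so result = 0.13
((q -> r) -> (p -> q)): 0.07 ≤ 0.13, so result = 1
~((q -> r) -> (p -> q)): Gödel ¬ of 1 = 0 (operand ≠ 0)
((s -> s) -> ~((q -> r) -> (p -> q))): 1 > 0, so result = 0
~((s -> s) -> ~((q -> r) -> (p -> q))): Gödel ¬ of 0 = 1 (operand is 0)
(~((s -> s) -> ~((q -> r) -> (p -> q))) | q) = max(1, 0.13) = 1
((~((~p -> ~r) & (r & ~q)) | ((~s & q) | (~s & ~r))) -> (~((s -> s) -> ~((q -> r) -> (p -> q))) | q)): 1 ≤ 1, so result = 1

1.00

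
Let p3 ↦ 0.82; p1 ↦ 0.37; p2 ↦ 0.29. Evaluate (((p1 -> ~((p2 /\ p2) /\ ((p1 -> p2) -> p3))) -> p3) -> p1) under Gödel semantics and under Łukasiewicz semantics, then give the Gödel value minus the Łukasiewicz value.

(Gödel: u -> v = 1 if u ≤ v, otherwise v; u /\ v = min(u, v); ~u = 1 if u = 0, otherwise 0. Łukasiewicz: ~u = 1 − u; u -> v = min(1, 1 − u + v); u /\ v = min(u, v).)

Gödel evaluation:
  (p2 /\ p2) = min(0.29, 0.29) = 0.29
  (p1 -> p2): 0.37 > 0.29, so result = 0.29
  ((p1 -> p2) -> p3): 0.29 ≤ 0.82, so result = 1
  ((p2 /\ p2) /\ ((p1 -> p2) -> p3)) = min(0.29, 1) = 0.29
  ~((p2 /\ p2) /\ ((p1 -> p2) -> p3)): Gödel ¬ of 0.29 = 0 (operand ≠ 0)
  (p1 -> ~((p2 /\ p2) /\ ((p1 -> p2) -> p3))): 0.37 > 0, so result = 0
  ((p1 -> ~((p2 /\ p2) /\ ((p1 -> p2) -> p3))) -> p3): 0 ≤ 0.82, so result = 1
  (((p1 -> ~((p2 /\ p2) /\ ((p1 -> p2) -> p3))) -> p3) -> p1): 1 > 0.37, so result = 0.37
  Gödel value = 0.37
Łukasiewicz evaluation:
  (p2 /\ p2) = min(0.29, 0.29) = 0.29
  (p1 -> p2): min(1, 1 − 0.37 + 0.29) = 0.92
  ((p1 -> p2) -> p3): min(1, 1 − 0.92 + 0.82) = 0.9
  ((p2 /\ p2) /\ ((p1 -> p2) -> p3)) = min(0.29, 0.9) = 0.29
  ~((p2 /\ p2) /\ ((p1 -> p2) -> p3)): Łukasiewicz ¬ gives 1 − 0.29 = 0.71
  (p1 -> ~((p2 /\ p2) /\ ((p1 -> p2) -> p3))): min(1, 1 − 0.37 + 0.71) = 1
  ((p1 -> ~((p2 /\ p2) /\ ((p1 -> p2) -> p3))) -> p3): min(1, 1 − 1 + 0.82) = 0.82
  (((p1 -> ~((p2 /\ p2) /\ ((p1 -> p2) -> p3))) -> p3) -> p1): min(1, 1 − 0.82 + 0.37) = 0.55
  Łukasiewicz value = 0.55
Difference: 0.37 − 0.55 = -0.18

-0.18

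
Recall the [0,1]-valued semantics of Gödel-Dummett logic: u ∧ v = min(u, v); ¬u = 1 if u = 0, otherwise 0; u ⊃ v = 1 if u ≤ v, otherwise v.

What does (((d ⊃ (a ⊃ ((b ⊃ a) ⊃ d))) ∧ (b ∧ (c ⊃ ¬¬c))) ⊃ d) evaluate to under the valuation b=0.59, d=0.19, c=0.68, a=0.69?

0.19

(b ⊃ a): 0.59 ≤ 0.69, so result = 1
((b ⊃ a) ⊃ d): 1 > 0.19, so result = 0.19
(a ⊃ ((b ⊃ a) ⊃ d)): 0.69 > 0.19, so result = 0.19
(d ⊃ (a ⊃ ((b ⊃ a) ⊃ d))): 0.19 ≤ 0.19, so result = 1
¬c: Gödel ¬ of 0.68 = 0 (operand ≠ 0)
¬¬c: Gödel ¬ of 0 = 1 (operand is 0)
(c ⊃ ¬¬c): 0.68 ≤ 1, so result = 1
(b ∧ (c ⊃ ¬¬c)) = min(0.59, 1) = 0.59
((d ⊃ (a ⊃ ((b ⊃ a) ⊃ d))) ∧ (b ∧ (c ⊃ ¬¬c))) = min(1, 0.59) = 0.59
(((d ⊃ (a ⊃ ((b ⊃ a) ⊃ d))) ∧ (b ∧ (c ⊃ ¬¬c))) ⊃ d): 0.59 > 0.19, so result = 0.19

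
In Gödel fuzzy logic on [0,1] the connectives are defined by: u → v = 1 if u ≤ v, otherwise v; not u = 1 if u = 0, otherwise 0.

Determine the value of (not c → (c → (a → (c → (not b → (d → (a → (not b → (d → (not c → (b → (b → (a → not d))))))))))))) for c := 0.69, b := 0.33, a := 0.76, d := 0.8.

not c: Gödel ¬ of 0.69 = 0 (operand ≠ 0)
not b: Gödel ¬ of 0.33 = 0 (operand ≠ 0)
not b: Gödel ¬ of 0.33 = 0 (operand ≠ 0)
not c: Gödel ¬ of 0.69 = 0 (operand ≠ 0)
not d: Gödel ¬ of 0.8 = 0 (operand ≠ 0)
(a → not d): 0.76 > 0, so result = 0
(b → (a → not d)): 0.33 > 0, so result = 0
(b → (b → (a → not d))): 0.33 > 0, so result = 0
(not c → (b → (b → (a → not d)))): 0 ≤ 0, so result = 1
(d → (not c → (b → (b → (a → not d))))): 0.8 ≤ 1, so result = 1
(not b → (d → (not c → (b → (b → (a → not d)))))): 0 ≤ 1, so result = 1
(a → (not b → (d → (not c → (b → (b → (a → not d))))))): 0.76 ≤ 1, so result = 1
(d → (a → (not b → (d → (not c → (b → (b → (a → not d)))))))): 0.8 ≤ 1, so result = 1
(not b → (d → (a → (not b → (d → (not c → (b → (b → (a → not d))))))))): 0 ≤ 1, so result = 1
(c → (not b → (d → (a → (not b → (d → (not c → (b → (b → (a → not d)))))))))): 0.69 ≤ 1, so result = 1
(a → (c → (not b → (d → (a → (not b → (d → (not c → (b → (b → (a → not d))))))))))): 0.76 ≤ 1, so result = 1
(c → (a → (c → (not b → (d → (a → (not b → (d → (not c → (b → (b → (a → not d)))))))))))): 0.69 ≤ 1, so result = 1
(not c → (c → (a → (c → (not b → (d → (a → (not b → (d → (not c → (b → (b → (a → not d))))))))))))): 0 ≤ 1, so result = 1

1.00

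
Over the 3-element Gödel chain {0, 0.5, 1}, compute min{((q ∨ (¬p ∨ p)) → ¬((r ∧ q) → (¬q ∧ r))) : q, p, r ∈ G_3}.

The minimum is attained at q = 0, p = 0, r = 0:
  ¬p: Gödel ¬ of 0 = 1 (operand is 0)
  (¬p ∨ p) = max(1, 0) = 1
  (q ∨ (¬p ∨ p)) = max(0, 1) = 1
  (r ∧ q) = min(0, 0) = 0
  ¬q: Gödel ¬ of 0 = 1 (operand is 0)
  (¬q ∧ r) = min(1, 0) = 0
  ((r ∧ q) → (¬q ∧ r)): 0 ≤ 0, so result = 1
  ¬((r ∧ q) → (¬q ∧ r)): Gödel ¬ of 1 = 0 (operand ≠ 0)
  ((q ∨ (¬p ∨ p)) → ¬((r ∧ q) → (¬q ∧ r))): 1 > 0, so result = 0
Checking all 27 assignments confirms none give a value below 0.00.

0.00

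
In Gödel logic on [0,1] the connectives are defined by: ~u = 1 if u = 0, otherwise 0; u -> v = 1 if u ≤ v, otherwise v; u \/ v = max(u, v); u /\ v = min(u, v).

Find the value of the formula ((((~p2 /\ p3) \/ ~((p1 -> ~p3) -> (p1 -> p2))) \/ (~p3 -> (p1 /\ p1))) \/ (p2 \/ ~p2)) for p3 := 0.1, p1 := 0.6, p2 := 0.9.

1.00

~p2: Gödel ¬ of 0.9 = 0 (operand ≠ 0)
(~p2 /\ p3) = min(0, 0.1) = 0
~p3: Gödel ¬ of 0.1 = 0 (operand ≠ 0)
(p1 -> ~p3): 0.6 > 0, so result = 0
(p1 -> p2): 0.6 ≤ 0.9, so result = 1
((p1 -> ~p3) -> (p1 -> p2)): 0 ≤ 1, so result = 1
~((p1 -> ~p3) -> (p1 -> p2)): Gödel ¬ of 1 = 0 (operand ≠ 0)
((~p2 /\ p3) \/ ~((p1 -> ~p3) -> (p1 -> p2))) = max(0, 0) = 0
~p3: Gödel ¬ of 0.1 = 0 (operand ≠ 0)
(p1 /\ p1) = min(0.6, 0.6) = 0.6
(~p3 -> (p1 /\ p1)): 0 ≤ 0.6, so result = 1
(((~p2 /\ p3) \/ ~((p1 -> ~p3) -> (p1 -> p2))) \/ (~p3 -> (p1 /\ p1))) = max(0, 1) = 1
~p2: Gödel ¬ of 0.9 = 0 (operand ≠ 0)
(p2 \/ ~p2) = max(0.9, 0) = 0.9
((((~p2 /\ p3) \/ ~((p1 -> ~p3) -> (p1 -> p2))) \/ (~p3 -> (p1 /\ p1))) \/ (p2 \/ ~p2)) = max(1, 0.9) = 1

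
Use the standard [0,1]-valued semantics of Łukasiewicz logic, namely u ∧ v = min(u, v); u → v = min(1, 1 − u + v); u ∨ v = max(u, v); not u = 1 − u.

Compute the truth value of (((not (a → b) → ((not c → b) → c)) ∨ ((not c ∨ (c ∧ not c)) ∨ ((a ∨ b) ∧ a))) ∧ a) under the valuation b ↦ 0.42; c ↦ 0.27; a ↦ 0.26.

0.26

(a → b): min(1, 1 − 0.26 + 0.42) = 1
not (a → b): Łukasiewicz ¬ gives 1 − 1 = 0
not c: Łukasiewicz ¬ gives 1 − 0.27 = 0.73
(not c → b): min(1, 1 − 0.73 + 0.42) = 0.69
((not c → b) → c): min(1, 1 − 0.69 + 0.27) = 0.58
(not (a → b) → ((not c → b) → c)): min(1, 1 − 0 + 0.58) = 1
not c: Łukasiewicz ¬ gives 1 − 0.27 = 0.73
not c: Łukasiewicz ¬ gives 1 − 0.27 = 0.73
(c ∧ not c) = min(0.27, 0.73) = 0.27
(not c ∨ (c ∧ not c)) = max(0.73, 0.27) = 0.73
(a ∨ b) = max(0.26, 0.42) = 0.42
((a ∨ b) ∧ a) = min(0.42, 0.26) = 0.26
((not c ∨ (c ∧ not c)) ∨ ((a ∨ b) ∧ a)) = max(0.73, 0.26) = 0.73
((not (a → b) → ((not c → b) → c)) ∨ ((not c ∨ (c ∧ not c)) ∨ ((a ∨ b) ∧ a))) = max(1, 0.73) = 1
(((not (a → b) → ((not c → b) → c)) ∨ ((not c ∨ (c ∧ not c)) ∨ ((a ∨ b) ∧ a))) ∧ a) = min(1, 0.26) = 0.26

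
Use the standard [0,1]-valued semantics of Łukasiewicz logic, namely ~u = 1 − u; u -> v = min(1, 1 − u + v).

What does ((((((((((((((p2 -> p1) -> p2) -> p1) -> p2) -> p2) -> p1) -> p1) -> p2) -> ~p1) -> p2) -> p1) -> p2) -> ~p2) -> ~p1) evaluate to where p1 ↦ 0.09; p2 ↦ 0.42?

(p2 -> p1): min(1, 1 − 0.42 + 0.09) = 0.67
((p2 -> p1) -> p2): min(1, 1 − 0.67 + 0.42) = 0.75
(((p2 -> p1) -> p2) -> p1): min(1, 1 − 0.75 + 0.09) = 0.34
((((p2 -> p1) -> p2) -> p1) -> p2): min(1, 1 − 0.34 + 0.42) = 1
(((((p2 -> p1) -> p2) -> p1) -> p2) -> p2): min(1, 1 − 1 + 0.42) = 0.42
((((((p2 -> p1) -> p2) -> p1) -> p2) -> p2) -> p1): min(1, 1 − 0.42 + 0.09) = 0.67
(((((((p2 -> p1) -> p2) -> p1) -> p2) -> p2) -> p1) -> p1): min(1, 1 − 0.67 + 0.09) = 0.42
((((((((p2 -> p1) -> p2) -> p1) -> p2) -> p2) -> p1) -> p1) -> p2): min(1, 1 − 0.42 + 0.42) = 1
~p1: Łukasiewicz ¬ gives 1 − 0.09 = 0.91
(((((((((p2 -> p1) -> p2) -> p1) -> p2) -> p2) -> p1) -> p1) -> p2) -> ~p1): min(1, 1 − 1 + 0.91) = 0.91
((((((((((p2 -> p1) -> p2) -> p1) -> p2) -> p2) -> p1) -> p1) -> p2) -> ~p1) -> p2): min(1, 1 − 0.91 + 0.42) = 0.51
(((((((((((p2 -> p1) -> p2) -> p1) -> p2) -> p2) -> p1) -> p1) -> p2) -> ~p1) -> p2) -> p1): min(1, 1 − 0.51 + 0.09) = 0.58
((((((((((((p2 -> p1) -> p2) -> p1) -> p2) -> p2) -> p1) -> p1) -> p2) -> ~p1) -> p2) -> p1) -> p2): min(1, 1 − 0.58 + 0.42) = 0.84
~p2: Łukasiewicz ¬ gives 1 − 0.42 = 0.58
(((((((((((((p2 -> p1) -> p2) -> p1) -> p2) -> p2) -> p1) -> p1) -> p2) -> ~p1) -> p2) -> p1) -> p2) -> ~p2): min(1, 1 − 0.84 + 0.58) = 0.74
~p1: Łukasiewicz ¬ gives 1 − 0.09 = 0.91
((((((((((((((p2 -> p1) -> p2) -> p1) -> p2) -> p2) -> p1) -> p1) -> p2) -> ~p1) -> p2) -> p1) -> p2) -> ~p2) -> ~p1): min(1, 1 − 0.74 + 0.91) = 1

1.00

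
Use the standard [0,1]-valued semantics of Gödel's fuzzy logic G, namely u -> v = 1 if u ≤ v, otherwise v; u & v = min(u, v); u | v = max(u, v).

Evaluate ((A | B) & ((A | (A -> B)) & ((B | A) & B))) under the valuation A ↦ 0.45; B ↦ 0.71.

(A | B) = max(0.45, 0.71) = 0.71
(A -> B): 0.45 ≤ 0.71, so result = 1
(A | (A -> B)) = max(0.45, 1) = 1
(B | A) = max(0.71, 0.45) = 0.71
((B | A) & B) = min(0.71, 0.71) = 0.71
((A | (A -> B)) & ((B | A) & B)) = min(1, 0.71) = 0.71
((A | B) & ((A | (A -> B)) & ((B | A) & B))) = min(0.71, 0.71) = 0.71

0.71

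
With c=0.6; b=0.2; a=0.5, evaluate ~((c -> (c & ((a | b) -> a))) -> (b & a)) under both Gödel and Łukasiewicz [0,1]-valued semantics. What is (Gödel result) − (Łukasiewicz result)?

Gödel evaluation:
  (a | b) = max(0.5, 0.2) = 0.5
  ((a | b) -> a): 0.5 ≤ 0.5, so result = 1
  (c & ((a | b) -> a)) = min(0.6, 1) = 0.6
  (c -> (c & ((a | b) -> a))): 0.6 ≤ 0.6, so result = 1
  (b & a) = min(0.2, 0.5) = 0.2
  ((c -> (c & ((a | b) -> a))) -> (b & a)): 1 > 0.2, so result = 0.2
  ~((c -> (c & ((a | b) -> a))) -> (b & a)): Gödel ¬ of 0.2 = 0 (operand ≠ 0)
  Gödel value = 0
Łukasiewicz evaluation:
  (a | b) = max(0.5, 0.2) = 0.5
  ((a | b) -> a): min(1, 1 − 0.5 + 0.5) = 1
  (c & ((a | b) -> a)) = min(0.6, 1) = 0.6
  (c -> (c & ((a | b) -> a))): min(1, 1 − 0.6 + 0.6) = 1
  (b & a) = min(0.2, 0.5) = 0.2
  ((c -> (c & ((a | b) -> a))) -> (b & a)): min(1, 1 − 1 + 0.2) = 0.2
  ~((c -> (c & ((a | b) -> a))) -> (b & a)): Łukasiewicz ¬ gives 1 − 0.2 = 0.8
  Łukasiewicz value = 0.8
Difference: 0 − 0.8 = -0.80

-0.80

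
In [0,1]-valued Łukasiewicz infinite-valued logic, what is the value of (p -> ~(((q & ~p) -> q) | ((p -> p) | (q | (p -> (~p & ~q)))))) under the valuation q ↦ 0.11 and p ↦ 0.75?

~p: Łukasiewicz ¬ gives 1 − 0.75 = 0.25
(q & ~p) = min(0.11, 0.25) = 0.11
((q & ~p) -> q): min(1, 1 − 0.11 + 0.11) = 1
(p -> p): min(1, 1 − 0.75 + 0.75) = 1
~p: Łukasiewicz ¬ gives 1 − 0.75 = 0.25
~q: Łukasiewicz ¬ gives 1 − 0.11 = 0.89
(~p & ~q) = min(0.25, 0.89) = 0.25
(p -> (~p & ~q)): min(1, 1 − 0.75 + 0.25) = 0.5
(q | (p -> (~p & ~q))) = max(0.11, 0.5) = 0.5
((p -> p) | (q | (p -> (~p & ~q)))) = max(1, 0.5) = 1
(((q & ~p) -> q) | ((p -> p) | (q | (p -> (~p & ~q))))) = max(1, 1) = 1
~(((q & ~p) -> q) | ((p -> p) | (q | (p -> (~p & ~q))))): Łukasiewicz ¬ gives 1 − 1 = 0
(p -> ~(((q & ~p) -> q) | ((p -> p) | (q | (p -> (~p & ~q)))))): min(1, 1 − 0.75 + 0) = 0.25

0.25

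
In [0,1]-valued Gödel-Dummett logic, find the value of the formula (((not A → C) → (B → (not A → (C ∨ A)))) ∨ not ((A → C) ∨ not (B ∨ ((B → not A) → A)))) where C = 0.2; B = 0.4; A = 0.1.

1.00

not A: Gödel ¬ of 0.1 = 0 (operand ≠ 0)
(not A → C): 0 ≤ 0.2, so result = 1
not A: Gödel ¬ of 0.1 = 0 (operand ≠ 0)
(C ∨ A) = max(0.2, 0.1) = 0.2
(not A → (C ∨ A)): 0 ≤ 0.2, so result = 1
(B → (not A → (C ∨ A))): 0.4 ≤ 1, so result = 1
((not A → C) → (B → (not A → (C ∨ A)))): 1 ≤ 1, so result = 1
(A → C): 0.1 ≤ 0.2, so result = 1
not A: Gödel ¬ of 0.1 = 0 (operand ≠ 0)
(B → not A): 0.4 > 0, so result = 0
((B → not A) → A): 0 ≤ 0.1, so result = 1
(B ∨ ((B → not A) → A)) = max(0.4, 1) = 1
not (B ∨ ((B → not A) → A)): Gödel ¬ of 1 = 0 (operand ≠ 0)
((A → C) ∨ not (B ∨ ((B → not A) → A))) = max(1, 0) = 1
not ((A → C) ∨ not (B ∨ ((B → not A) → A))): Gödel ¬ of 1 = 0 (operand ≠ 0)
(((not A → C) → (B → (not A → (C ∨ A)))) ∨ not ((A → C) ∨ not (B ∨ ((B → not A) → A)))) = max(1, 0) = 1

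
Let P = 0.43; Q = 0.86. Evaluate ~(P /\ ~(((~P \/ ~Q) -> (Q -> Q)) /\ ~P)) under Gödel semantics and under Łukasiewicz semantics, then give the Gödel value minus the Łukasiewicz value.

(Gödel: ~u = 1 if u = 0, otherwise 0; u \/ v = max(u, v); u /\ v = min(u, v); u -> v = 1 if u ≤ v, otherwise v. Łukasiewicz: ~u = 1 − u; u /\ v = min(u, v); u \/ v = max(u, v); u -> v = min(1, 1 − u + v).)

Gödel evaluation:
  ~P: Gödel ¬ of 0.43 = 0 (operand ≠ 0)
  ~Q: Gödel ¬ of 0.86 = 0 (operand ≠ 0)
  (~P \/ ~Q) = max(0, 0) = 0
  (Q -> Q): 0.86 ≤ 0.86, so result = 1
  ((~P \/ ~Q) -> (Q -> Q)): 0 ≤ 1, so result = 1
  ~P: Gödel ¬ of 0.43 = 0 (operand ≠ 0)
  (((~P \/ ~Q) -> (Q -> Q)) /\ ~P) = min(1, 0) = 0
  ~(((~P \/ ~Q) -> (Q -> Q)) /\ ~P): Gödel ¬ of 0 = 1 (operand is 0)
  (P /\ ~(((~P \/ ~Q) -> (Q -> Q)) /\ ~P)) = min(0.43, 1) = 0.43
  ~(P /\ ~(((~P \/ ~Q) -> (Q -> Q)) /\ ~P)): Gödel ¬ of 0.43 = 0 (operand ≠ 0)
  Gödel value = 0
Łukasiewicz evaluation:
  ~P: Łukasiewicz ¬ gives 1 − 0.43 = 0.57
  ~Q: Łukasiewicz ¬ gives 1 − 0.86 = 0.14
  (~P \/ ~Q) = max(0.57, 0.14) = 0.57
  (Q -> Q): min(1, 1 − 0.86 + 0.86) = 1
  ((~P \/ ~Q) -> (Q -> Q)): min(1, 1 − 0.57 + 1) = 1
  ~P: Łukasiewicz ¬ gives 1 − 0.43 = 0.57
  (((~P \/ ~Q) -> (Q -> Q)) /\ ~P) = min(1, 0.57) = 0.57
  ~(((~P \/ ~Q) -> (Q -> Q)) /\ ~P): Łukasiewicz ¬ gives 1 − 0.57 = 0.43
  (P /\ ~(((~P \/ ~Q) -> (Q -> Q)) /\ ~P)) = min(0.43, 0.43) = 0.43
  ~(P /\ ~(((~P \/ ~Q) -> (Q -> Q)) /\ ~P)): Łukasiewicz ¬ gives 1 − 0.43 = 0.57
  Łukasiewicz value = 0.57
Difference: 0 − 0.57 = -0.57

-0.57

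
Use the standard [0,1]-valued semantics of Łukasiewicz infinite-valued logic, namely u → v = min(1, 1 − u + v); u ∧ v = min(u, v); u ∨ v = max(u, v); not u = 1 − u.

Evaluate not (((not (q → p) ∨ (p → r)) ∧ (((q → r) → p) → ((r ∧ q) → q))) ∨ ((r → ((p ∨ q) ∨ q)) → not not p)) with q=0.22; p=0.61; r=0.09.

0.39

(q → p): min(1, 1 − 0.22 + 0.61) = 1
not (q → p): Łukasiewicz ¬ gives 1 − 1 = 0
(p → r): min(1, 1 − 0.61 + 0.09) = 0.48
(not (q → p) ∨ (p → r)) = max(0, 0.48) = 0.48
(q → r): min(1, 1 − 0.22 + 0.09) = 0.87
((q → r) → p): min(1, 1 − 0.87 + 0.61) = 0.74
(r ∧ q) = min(0.09, 0.22) = 0.09
((r ∧ q) → q): min(1, 1 − 0.09 + 0.22) = 1
(((q → r) → p) → ((r ∧ q) → q)): min(1, 1 − 0.74 + 1) = 1
((not (q → p) ∨ (p → r)) ∧ (((q → r) → p) → ((r ∧ q) → q))) = min(0.48, 1) = 0.48
(p ∨ q) = max(0.61, 0.22) = 0.61
((p ∨ q) ∨ q) = max(0.61, 0.22) = 0.61
(r → ((p ∨ q) ∨ q)): min(1, 1 − 0.09 + 0.61) = 1
not p: Łukasiewicz ¬ gives 1 − 0.61 = 0.39
not not p: Łukasiewicz ¬ gives 1 − 0.39 = 0.61
((r → ((p ∨ q) ∨ q)) → not not p): min(1, 1 − 1 + 0.61) = 0.61
(((not (q → p) ∨ (p → r)) ∧ (((q → r) → p) → ((r ∧ q) → q))) ∨ ((r → ((p ∨ q) ∨ q)) → not not p)) = max(0.48, 0.61) = 0.61
not (((not (q → p) ∨ (p → r)) ∧ (((q → r) → p) → ((r ∧ q) → q))) ∨ ((r → ((p ∨ q) ∨ q)) → not not p)): Łukasiewicz ¬ gives 1 − 0.61 = 0.39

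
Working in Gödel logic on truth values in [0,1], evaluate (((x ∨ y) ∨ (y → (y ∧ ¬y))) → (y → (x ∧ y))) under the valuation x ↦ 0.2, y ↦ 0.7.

(x ∨ y) = max(0.2, 0.7) = 0.7
¬y: Gödel ¬ of 0.7 = 0 (operand ≠ 0)
(y ∧ ¬y) = min(0.7, 0) = 0
(y → (y ∧ ¬y)): 0.7 > 0, so result = 0
((x ∨ y) ∨ (y → (y ∧ ¬y))) = max(0.7, 0) = 0.7
(x ∧ y) = min(0.2, 0.7) = 0.2
(y → (x ∧ y)): 0.7 > 0.2, so result = 0.2
(((x ∨ y) ∨ (y → (y ∧ ¬y))) → (y → (x ∧ y))): 0.7 > 0.2, so result = 0.2

0.20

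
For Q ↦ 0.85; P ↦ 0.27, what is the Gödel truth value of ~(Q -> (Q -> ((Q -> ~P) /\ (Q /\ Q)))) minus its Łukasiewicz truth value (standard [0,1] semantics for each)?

1.00

Gödel evaluation:
  ~P: Gödel ¬ of 0.27 = 0 (operand ≠ 0)
  (Q -> ~P): 0.85 > 0, so result = 0
  (Q /\ Q) = min(0.85, 0.85) = 0.85
  ((Q -> ~P) /\ (Q /\ Q)) = min(0, 0.85) = 0
  (Q -> ((Q -> ~P) /\ (Q /\ Q))): 0.85 > 0, so result = 0
  (Q -> (Q -> ((Q -> ~P) /\ (Q /\ Q)))): 0.85 > 0, so result = 0
  ~(Q -> (Q -> ((Q -> ~P) /\ (Q /\ Q)))): Gödel ¬ of 0 = 1 (operand is 0)
  Gödel value = 1
Łukasiewicz evaluation:
  ~P: Łukasiewicz ¬ gives 1 − 0.27 = 0.73
  (Q -> ~P): min(1, 1 − 0.85 + 0.73) = 0.88
  (Q /\ Q) = min(0.85, 0.85) = 0.85
  ((Q -> ~P) /\ (Q /\ Q)) = min(0.88, 0.85) = 0.85
  (Q -> ((Q -> ~P) /\ (Q /\ Q))): min(1, 1 − 0.85 + 0.85) = 1
  (Q -> (Q -> ((Q -> ~P) /\ (Q /\ Q)))): min(1, 1 − 0.85 + 1) = 1
  ~(Q -> (Q -> ((Q -> ~P) /\ (Q /\ Q)))): Łukasiewicz ¬ gives 1 − 1 = 0
  Łukasiewicz value = 0
Difference: 1 − 0 = 1.00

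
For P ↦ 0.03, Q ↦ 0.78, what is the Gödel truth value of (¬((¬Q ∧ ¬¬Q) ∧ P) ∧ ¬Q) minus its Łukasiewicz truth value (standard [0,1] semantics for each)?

Gödel evaluation:
  ¬Q: Gödel ¬ of 0.78 = 0 (operand ≠ 0)
  ¬Q: Gödel ¬ of 0.78 = 0 (operand ≠ 0)
  ¬¬Q: Gödel ¬ of 0 = 1 (operand is 0)
  (¬Q ∧ ¬¬Q) = min(0, 1) = 0
  ((¬Q ∧ ¬¬Q) ∧ P) = min(0, 0.03) = 0
  ¬((¬Q ∧ ¬¬Q) ∧ P): Gödel ¬ of 0 = 1 (operand is 0)
  ¬Q: Gödel ¬ of 0.78 = 0 (operand ≠ 0)
  (¬((¬Q ∧ ¬¬Q) ∧ P) ∧ ¬Q) = min(1, 0) = 0
  Gödel value = 0
Łukasiewicz evaluation:
  ¬Q: Łukasiewicz ¬ gives 1 − 0.78 = 0.22
  ¬Q: Łukasiewicz ¬ gives 1 − 0.78 = 0.22
  ¬¬Q: Łukasiewicz ¬ gives 1 − 0.22 = 0.78
  (¬Q ∧ ¬¬Q) = min(0.22, 0.78) = 0.22
  ((¬Q ∧ ¬¬Q) ∧ P) = min(0.22, 0.03) = 0.03
  ¬((¬Q ∧ ¬¬Q) ∧ P): Łukasiewicz ¬ gives 1 − 0.03 = 0.97
  ¬Q: Łukasiewicz ¬ gives 1 − 0.78 = 0.22
  (¬((¬Q ∧ ¬¬Q) ∧ P) ∧ ¬Q) = min(0.97, 0.22) = 0.22
  Łukasiewicz value = 0.22
Difference: 0 − 0.22 = -0.22

-0.22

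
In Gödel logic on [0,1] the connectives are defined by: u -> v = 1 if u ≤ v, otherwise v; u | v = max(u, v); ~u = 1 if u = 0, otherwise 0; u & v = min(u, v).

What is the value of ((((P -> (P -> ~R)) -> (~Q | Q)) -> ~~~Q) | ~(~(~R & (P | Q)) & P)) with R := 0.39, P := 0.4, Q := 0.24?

~R: Gödel ¬ of 0.39 = 0 (operand ≠ 0)
(P -> ~R): 0.4 > 0, so result = 0
(P -> (P -> ~R)): 0.4 > 0, so result = 0
~Q: Gödel ¬ of 0.24 = 0 (operand ≠ 0)
(~Q | Q) = max(0, 0.24) = 0.24
((P -> (P -> ~R)) -> (~Q | Q)): 0 ≤ 0.24, so result = 1
~Q: Gödel ¬ of 0.24 = 0 (operand ≠ 0)
~~Q: Gödel ¬ of 0 = 1 (operand is 0)
~~~Q: Gödel ¬ of 1 = 0 (operand ≠ 0)
(((P -> (P -> ~R)) -> (~Q | Q)) -> ~~~Q): 1 > 0, so result = 0
~R: Gödel ¬ of 0.39 = 0 (operand ≠ 0)
(P | Q) = max(0.4, 0.24) = 0.4
(~R & (P | Q)) = min(0, 0.4) = 0
~(~R & (P | Q)): Gödel ¬ of 0 = 1 (operand is 0)
(~(~R & (P | Q)) & P) = min(1, 0.4) = 0.4
~(~(~R & (P | Q)) & P): Gödel ¬ of 0.4 = 0 (operand ≠ 0)
((((P -> (P -> ~R)) -> (~Q | Q)) -> ~~~Q) | ~(~(~R & (P | Q)) & P)) = max(0, 0) = 0

0.00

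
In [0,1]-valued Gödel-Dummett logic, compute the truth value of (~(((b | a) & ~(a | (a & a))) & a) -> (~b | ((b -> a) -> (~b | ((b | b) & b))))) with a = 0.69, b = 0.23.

0.23

(b | a) = max(0.23, 0.69) = 0.69
(a & a) = min(0.69, 0.69) = 0.69
(a | (a & a)) = max(0.69, 0.69) = 0.69
~(a | (a & a)): Gödel ¬ of 0.69 = 0 (operand ≠ 0)
((b | a) & ~(a | (a & a))) = min(0.69, 0) = 0
(((b | a) & ~(a | (a & a))) & a) = min(0, 0.69) = 0
~(((b | a) & ~(a | (a & a))) & a): Gödel ¬ of 0 = 1 (operand is 0)
~b: Gödel ¬ of 0.23 = 0 (operand ≠ 0)
(b -> a): 0.23 ≤ 0.69, so result = 1
~b: Gödel ¬ of 0.23 = 0 (operand ≠ 0)
(b | b) = max(0.23, 0.23) = 0.23
((b | b) & b) = min(0.23, 0.23) = 0.23
(~b | ((b | b) & b)) = max(0, 0.23) = 0.23
((b -> a) -> (~b | ((b | b) & b))): 1 > 0.23, so result = 0.23
(~b | ((b -> a) -> (~b | ((b | b) & b)))) = max(0, 0.23) = 0.23
(~(((b | a) & ~(a | (a & a))) & a) -> (~b | ((b -> a) -> (~b | ((b | b) & b))))): 1 > 0.23, so result = 0.23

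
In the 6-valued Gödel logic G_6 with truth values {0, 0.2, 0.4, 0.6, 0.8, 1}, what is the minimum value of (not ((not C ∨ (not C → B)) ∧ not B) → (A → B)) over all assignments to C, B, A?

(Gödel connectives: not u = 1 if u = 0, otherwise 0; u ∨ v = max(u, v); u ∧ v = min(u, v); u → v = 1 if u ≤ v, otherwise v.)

0.20

The minimum is attained at C = 0, B = 0.2, A = 0.4:
  not C: Gödel ¬ of 0 = 1 (operand is 0)
  not C: Gödel ¬ of 0 = 1 (operand is 0)
  (not C → B): 1 > 0.2, so result = 0.2
  (not C ∨ (not C → B)) = max(1, 0.2) = 1
  not B: Gödel ¬ of 0.2 = 0 (operand ≠ 0)
  ((not C ∨ (not C → B)) ∧ not B) = min(1, 0) = 0
  not ((not C ∨ (not C → B)) ∧ not B): Gödel ¬ of 0 = 1 (operand is 0)
  (A → B): 0.4 > 0.2, so result = 0.2
  (not ((not C ∨ (not C → B)) ∧ not B) → (A → B)): 1 > 0.2, so result = 0.2
Checking all 216 assignments confirms none give a value below 0.20.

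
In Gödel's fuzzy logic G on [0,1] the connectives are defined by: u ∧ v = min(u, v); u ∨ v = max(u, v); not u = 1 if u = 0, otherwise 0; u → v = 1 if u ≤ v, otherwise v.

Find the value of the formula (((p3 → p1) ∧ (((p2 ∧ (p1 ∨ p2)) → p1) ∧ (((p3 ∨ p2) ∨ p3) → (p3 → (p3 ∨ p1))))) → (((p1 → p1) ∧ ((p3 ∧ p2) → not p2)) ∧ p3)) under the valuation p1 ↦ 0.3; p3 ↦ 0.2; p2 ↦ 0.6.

(p3 → p1): 0.2 ≤ 0.3, so result = 1
(p1 ∨ p2) = max(0.3, 0.6) = 0.6
(p2 ∧ (p1 ∨ p2)) = min(0.6, 0.6) = 0.6
((p2 ∧ (p1 ∨ p2)) → p1): 0.6 > 0.3, so result = 0.3
(p3 ∨ p2) = max(0.2, 0.6) = 0.6
((p3 ∨ p2) ∨ p3) = max(0.6, 0.2) = 0.6
(p3 ∨ p1) = max(0.2, 0.3) = 0.3
(p3 → (p3 ∨ p1)): 0.2 ≤ 0.3, so result = 1
(((p3 ∨ p2) ∨ p3) → (p3 → (p3 ∨ p1))): 0.6 ≤ 1, so result = 1
(((p2 ∧ (p1 ∨ p2)) → p1) ∧ (((p3 ∨ p2) ∨ p3) → (p3 → (p3 ∨ p1)))) = min(0.3, 1) = 0.3
((p3 → p1) ∧ (((p2 ∧ (p1 ∨ p2)) → p1) ∧ (((p3 ∨ p2) ∨ p3) → (p3 → (p3 ∨ p1))))) = min(1, 0.3) = 0.3
(p1 → p1): 0.3 ≤ 0.3, so result = 1
(p3 ∧ p2) = min(0.2, 0.6) = 0.2
not p2: Gödel ¬ of 0.6 = 0 (operand ≠ 0)
((p3 ∧ p2) → not p2): 0.2 > 0, so result = 0
((p1 → p1) ∧ ((p3 ∧ p2) → not p2)) = min(1, 0) = 0
(((p1 → p1) ∧ ((p3 ∧ p2) → not p2)) ∧ p3) = min(0, 0.2) = 0
(((p3 → p1) ∧ (((p2 ∧ (p1 ∨ p2)) → p1) ∧ (((p3 ∨ p2) ∨ p3) → (p3 → (p3 ∨ p1))))) → (((p1 → p1) ∧ ((p3 ∧ p2) → not p2)) ∧ p3)): 0.3 > 0, so result = 0

0.00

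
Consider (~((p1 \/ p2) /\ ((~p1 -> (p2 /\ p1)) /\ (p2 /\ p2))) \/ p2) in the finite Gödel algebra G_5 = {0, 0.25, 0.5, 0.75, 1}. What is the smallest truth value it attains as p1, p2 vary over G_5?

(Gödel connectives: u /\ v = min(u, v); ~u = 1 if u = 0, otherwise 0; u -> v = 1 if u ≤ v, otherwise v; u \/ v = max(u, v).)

The minimum is attained at p1 = 0.25, p2 = 0.25:
  (p1 \/ p2) = max(0.25, 0.25) = 0.25
  ~p1: Gödel ¬ of 0.25 = 0 (operand ≠ 0)
  (p2 /\ p1) = min(0.25, 0.25) = 0.25
  (~p1 -> (p2 /\ p1)): 0 ≤ 0.25, so result = 1
  (p2 /\ p2) = min(0.25, 0.25) = 0.25
  ((~p1 -> (p2 /\ p1)) /\ (p2 /\ p2)) = min(1, 0.25) = 0.25
  ((p1 \/ p2) /\ ((~p1 -> (p2 /\ p1)) /\ (p2 /\ p2))) = min(0.25, 0.25) = 0.25
  ~((p1 \/ p2) /\ ((~p1 -> (p2 /\ p1)) /\ (p2 /\ p2))): Gödel ¬ of 0.25 = 0 (operand ≠ 0)
  (~((p1 \/ p2) /\ ((~p1 -> (p2 /\ p1)) /\ (p2 /\ p2))) \/ p2) = max(0, 0.25) = 0.25
Checking all 25 assignments confirms none give a value below 0.25.

0.25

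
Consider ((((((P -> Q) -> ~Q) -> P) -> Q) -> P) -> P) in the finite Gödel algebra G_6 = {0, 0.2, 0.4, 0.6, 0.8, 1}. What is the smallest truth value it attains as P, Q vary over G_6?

0.20

The minimum is attained at P = 0.2, Q = 0:
  (P -> Q): 0.2 > 0, so result = 0
  ~Q: Gödel ¬ of 0 = 1 (operand is 0)
  ((P -> Q) -> ~Q): 0 ≤ 1, so result = 1
  (((P -> Q) -> ~Q) -> P): 1 > 0.2, so result = 0.2
  ((((P -> Q) -> ~Q) -> P) -> Q): 0.2 > 0, so result = 0
  (((((P -> Q) -> ~Q) -> P) -> Q) -> P): 0 ≤ 0.2, so result = 1
  ((((((P -> Q) -> ~Q) -> P) -> Q) -> P) -> P): 1 > 0.2, so result = 0.2
Checking all 36 assignments confirms none give a value below 0.20.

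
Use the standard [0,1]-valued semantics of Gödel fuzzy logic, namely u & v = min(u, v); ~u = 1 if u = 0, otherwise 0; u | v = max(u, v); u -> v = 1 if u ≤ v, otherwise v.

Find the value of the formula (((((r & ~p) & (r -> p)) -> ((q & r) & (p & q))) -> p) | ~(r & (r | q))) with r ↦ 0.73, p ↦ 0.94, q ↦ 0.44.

~p: Gödel ¬ of 0.94 = 0 (operand ≠ 0)
(r & ~p) = min(0.73, 0) = 0
(r -> p): 0.73 ≤ 0.94, so result = 1
((r & ~p) & (r -> p)) = min(0, 1) = 0
(q & r) = min(0.44, 0.73) = 0.44
(p & q) = min(0.94, 0.44) = 0.44
((q & r) & (p & q)) = min(0.44, 0.44) = 0.44
(((r & ~p) & (r -> p)) -> ((q & r) & (p & q))): 0 ≤ 0.44, so result = 1
((((r & ~p) & (r -> p)) -> ((q & r) & (p & q))) -> p): 1 > 0.94, so result = 0.94
(r | q) = max(0.73, 0.44) = 0.73
(r & (r | q)) = min(0.73, 0.73) = 0.73
~(r & (r | q)): Gödel ¬ of 0.73 = 0 (operand ≠ 0)
(((((r & ~p) & (r -> p)) -> ((q & r) & (p & q))) -> p) | ~(r & (r | q))) = max(0.94, 0) = 0.94

0.94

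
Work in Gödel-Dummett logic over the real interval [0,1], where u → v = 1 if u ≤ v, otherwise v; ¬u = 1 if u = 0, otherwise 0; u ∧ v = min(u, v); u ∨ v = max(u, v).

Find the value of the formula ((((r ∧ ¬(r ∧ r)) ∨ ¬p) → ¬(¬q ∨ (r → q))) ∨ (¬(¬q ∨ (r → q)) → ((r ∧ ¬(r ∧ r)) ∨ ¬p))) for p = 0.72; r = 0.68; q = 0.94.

(r ∧ r) = min(0.68, 0.68) = 0.68
¬(r ∧ r): Gödel ¬ of 0.68 = 0 (operand ≠ 0)
(r ∧ ¬(r ∧ r)) = min(0.68, 0) = 0
¬p: Gödel ¬ of 0.72 = 0 (operand ≠ 0)
((r ∧ ¬(r ∧ r)) ∨ ¬p) = max(0, 0) = 0
¬q: Gödel ¬ of 0.94 = 0 (operand ≠ 0)
(r → q): 0.68 ≤ 0.94, so result = 1
(¬q ∨ (r → q)) = max(0, 1) = 1
¬(¬q ∨ (r → q)): Gödel ¬ of 1 = 0 (operand ≠ 0)
(((r ∧ ¬(r ∧ r)) ∨ ¬p) → ¬(¬q ∨ (r → q))): 0 ≤ 0, so result = 1
¬q: Gödel ¬ of 0.94 = 0 (operand ≠ 0)
(r → q): 0.68 ≤ 0.94, so result = 1
(¬q ∨ (r → q)) = max(0, 1) = 1
¬(¬q ∨ (r → q)): Gödel ¬ of 1 = 0 (operand ≠ 0)
(r ∧ r) = min(0.68, 0.68) = 0.68
¬(r ∧ r): Gödel ¬ of 0.68 = 0 (operand ≠ 0)
(r ∧ ¬(r ∧ r)) = min(0.68, 0) = 0
¬p: Gödel ¬ of 0.72 = 0 (operand ≠ 0)
((r ∧ ¬(r ∧ r)) ∨ ¬p) = max(0, 0) = 0
(¬(¬q ∨ (r → q)) → ((r ∧ ¬(r ∧ r)) ∨ ¬p)): 0 ≤ 0, so result = 1
((((r ∧ ¬(r ∧ r)) ∨ ¬p) → ¬(¬q ∨ (r → q))) ∨ (¬(¬q ∨ (r → q)) → ((r ∧ ¬(r ∧ r)) ∨ ¬p))) = max(1, 1) = 1

1.00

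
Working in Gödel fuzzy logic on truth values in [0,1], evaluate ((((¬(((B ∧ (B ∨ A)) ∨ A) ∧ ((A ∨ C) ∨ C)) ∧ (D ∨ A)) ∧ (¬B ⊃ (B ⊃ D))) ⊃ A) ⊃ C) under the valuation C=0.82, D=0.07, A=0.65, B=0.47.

0.82

(B ∨ A) = max(0.47, 0.65) = 0.65
(B ∧ (B ∨ A)) = min(0.47, 0.65) = 0.47
((B ∧ (B ∨ A)) ∨ A) = max(0.47, 0.65) = 0.65
(A ∨ C) = max(0.65, 0.82) = 0.82
((A ∨ C) ∨ C) = max(0.82, 0.82) = 0.82
(((B ∧ (B ∨ A)) ∨ A) ∧ ((A ∨ C) ∨ C)) = min(0.65, 0.82) = 0.65
¬(((B ∧ (B ∨ A)) ∨ A) ∧ ((A ∨ C) ∨ C)): Gödel ¬ of 0.65 = 0 (operand ≠ 0)
(D ∨ A) = max(0.07, 0.65) = 0.65
(¬(((B ∧ (B ∨ A)) ∨ A) ∧ ((A ∨ C) ∨ C)) ∧ (D ∨ A)) = min(0, 0.65) = 0
¬B: Gödel ¬ of 0.47 = 0 (operand ≠ 0)
(B ⊃ D): 0.47 > 0.07, so result = 0.07
(¬B ⊃ (B ⊃ D)): 0 ≤ 0.07, so result = 1
((¬(((B ∧ (B ∨ A)) ∨ A) ∧ ((A ∨ C) ∨ C)) ∧ (D ∨ A)) ∧ (¬B ⊃ (B ⊃ D))) = min(0, 1) = 0
(((¬(((B ∧ (B ∨ A)) ∨ A) ∧ ((A ∨ C) ∨ C)) ∧ (D ∨ A)) ∧ (¬B ⊃ (B ⊃ D))) ⊃ A): 0 ≤ 0.65, so result = 1
((((¬(((B ∧ (B ∨ A)) ∨ A) ∧ ((A ∨ C) ∨ C)) ∧ (D ∨ A)) ∧ (¬B ⊃ (B ⊃ D))) ⊃ A) ⊃ C): 1 > 0.82, so result = 0.82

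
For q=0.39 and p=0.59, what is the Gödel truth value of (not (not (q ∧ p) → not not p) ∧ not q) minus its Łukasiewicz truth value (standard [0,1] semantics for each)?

Gödel evaluation:
  (q ∧ p) = min(0.39, 0.59) = 0.39
  not (q ∧ p): Gödel ¬ of 0.39 = 0 (operand ≠ 0)
  not p: Gödel ¬ of 0.59 = 0 (operand ≠ 0)
  not not p: Gödel ¬ of 0 = 1 (operand is 0)
  (not (q ∧ p) → not not p): 0 ≤ 1, so result = 1
  not (not (q ∧ p) → not not p): Gödel ¬ of 1 = 0 (operand ≠ 0)
  not q: Gödel ¬ of 0.39 = 0 (operand ≠ 0)
  (not (not (q ∧ p) → not not p) ∧ not q) = min(0, 0) = 0
  Gödel value = 0
Łukasiewicz evaluation:
  (q ∧ p) = min(0.39, 0.59) = 0.39
  not (q ∧ p): Łukasiewicz ¬ gives 1 − 0.39 = 0.61
  not p: Łukasiewicz ¬ gives 1 − 0.59 = 0.41
  not not p: Łukasiewicz ¬ gives 1 − 0.41 = 0.59
  (not (q ∧ p) → not not p): min(1, 1 − 0.61 + 0.59) = 0.98
  not (not (q ∧ p) → not not p): Łukasiewicz ¬ gives 1 − 0.98 = 0.02
  not q: Łukasiewicz ¬ gives 1 − 0.39 = 0.61
  (not (not (q ∧ p) → not not p) ∧ not q) = min(0.02, 0.61) = 0.02
  Łukasiewicz value = 0.02
Difference: 0 − 0.02 = -0.02

-0.02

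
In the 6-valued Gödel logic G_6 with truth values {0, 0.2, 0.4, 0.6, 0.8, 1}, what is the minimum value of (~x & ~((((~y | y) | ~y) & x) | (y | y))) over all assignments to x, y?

The minimum is attained at x = 0, y = 0.2:
  ~x: Gödel ¬ of 0 = 1 (operand is 0)
  ~y: Gödel ¬ of 0.2 = 0 (operand ≠ 0)
  (~y | y) = max(0, 0.2) = 0.2
  ~y: Gödel ¬ of 0.2 = 0 (operand ≠ 0)
  ((~y | y) | ~y) = max(0.2, 0) = 0.2
  (((~y | y) | ~y) & x) = min(0.2, 0) = 0
  (y | y) = max(0.2, 0.2) = 0.2
  ((((~y | y) | ~y) & x) | (y | y)) = max(0, 0.2) = 0.2
  ~((((~y | y) | ~y) & x) | (y | y)): Gödel ¬ of 0.2 = 0 (operand ≠ 0)
  (~x & ~((((~y | y) | ~y) & x) | (y | y))) = min(1, 0) = 0
Checking all 36 assignments confirms none give a value below 0.00.

0.00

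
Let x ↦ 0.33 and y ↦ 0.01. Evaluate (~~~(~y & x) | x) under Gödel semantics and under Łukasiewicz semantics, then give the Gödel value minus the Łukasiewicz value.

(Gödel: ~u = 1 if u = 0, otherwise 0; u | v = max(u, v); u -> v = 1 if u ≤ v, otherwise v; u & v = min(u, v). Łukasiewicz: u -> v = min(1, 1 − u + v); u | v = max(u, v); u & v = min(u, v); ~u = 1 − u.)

0.33

Gödel evaluation:
  ~y: Gödel ¬ of 0.01 = 0 (operand ≠ 0)
  (~y & x) = min(0, 0.33) = 0
  ~(~y & x): Gödel ¬ of 0 = 1 (operand is 0)
  ~~(~y & x): Gödel ¬ of 1 = 0 (operand ≠ 0)
  ~~~(~y & x): Gödel ¬ of 0 = 1 (operand is 0)
  (~~~(~y & x) | x) = max(1, 0.33) = 1
  Gödel value = 1
Łukasiewicz evaluation:
  ~y: Łukasiewicz ¬ gives 1 − 0.01 = 0.99
  (~y & x) = min(0.99, 0.33) = 0.33
  ~(~y & x): Łukasiewicz ¬ gives 1 − 0.33 = 0.67
  ~~(~y & x): Łukasiewicz ¬ gives 1 − 0.67 = 0.33
  ~~~(~y & x): Łukasiewicz ¬ gives 1 − 0.33 = 0.67
  (~~~(~y & x) | x) = max(0.67, 0.33) = 0.67
  Łukasiewicz value = 0.67
Difference: 1 − 0.67 = 0.33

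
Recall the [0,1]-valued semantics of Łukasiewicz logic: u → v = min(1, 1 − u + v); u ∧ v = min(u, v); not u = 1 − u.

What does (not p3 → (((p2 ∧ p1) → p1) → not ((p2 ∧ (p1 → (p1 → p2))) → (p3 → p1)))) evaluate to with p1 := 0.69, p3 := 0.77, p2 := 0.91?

not p3: Łukasiewicz ¬ gives 1 − 0.77 = 0.23
(p2 ∧ p1) = min(0.91, 0.69) = 0.69
((p2 ∧ p1) → p1): min(1, 1 − 0.69 + 0.69) = 1
(p1 → p2): min(1, 1 − 0.69 + 0.91) = 1
(p1 → (p1 → p2)): min(1, 1 − 0.69 + 1) = 1
(p2 ∧ (p1 → (p1 → p2))) = min(0.91, 1) = 0.91
(p3 → p1): min(1, 1 − 0.77 + 0.69) = 0.92
((p2 ∧ (p1 → (p1 → p2))) → (p3 → p1)): min(1, 1 − 0.91 + 0.92) = 1
not ((p2 ∧ (p1 → (p1 → p2))) → (p3 → p1)): Łukasiewicz ¬ gives 1 − 1 = 0
(((p2 ∧ p1) → p1) → not ((p2 ∧ (p1 → (p1 → p2))) → (p3 → p1))): min(1, 1 − 1 + 0) = 0
(not p3 → (((p2 ∧ p1) → p1) → not ((p2 ∧ (p1 → (p1 → p2))) → (p3 → p1)))): min(1, 1 − 0.23 + 0) = 0.77

0.77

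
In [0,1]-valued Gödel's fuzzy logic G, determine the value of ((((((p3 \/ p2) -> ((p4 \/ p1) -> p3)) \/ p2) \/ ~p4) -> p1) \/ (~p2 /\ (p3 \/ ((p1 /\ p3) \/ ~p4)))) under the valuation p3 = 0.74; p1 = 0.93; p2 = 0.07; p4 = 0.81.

(p3 \/ p2) = max(0.74, 0.07) = 0.74
(p4 \/ p1) = max(0.81, 0.93) = 0.93
((p4 \/ p1) -> p3): 0.93 > 0.74, so result = 0.74
((p3 \/ p2) -> ((p4 \/ p1) -> p3)): 0.74 ≤ 0.74, so result = 1
(((p3 \/ p2) -> ((p4 \/ p1) -> p3)) \/ p2) = max(1, 0.07) = 1
~p4: Gödel ¬ of 0.81 = 0 (operand ≠ 0)
((((p3 \/ p2) -> ((p4 \/ p1) -> p3)) \/ p2) \/ ~p4) = max(1, 0) = 1
(((((p3 \/ p2) -> ((p4 \/ p1) -> p3)) \/ p2) \/ ~p4) -> p1): 1 > 0.93, so result = 0.93
~p2: Gödel ¬ of 0.07 = 0 (operand ≠ 0)
(p1 /\ p3) = min(0.93, 0.74) = 0.74
~p4: Gödel ¬ of 0.81 = 0 (operand ≠ 0)
((p1 /\ p3) \/ ~p4) = max(0.74, 0) = 0.74
(p3 \/ ((p1 /\ p3) \/ ~p4)) = max(0.74, 0.74) = 0.74
(~p2 /\ (p3 \/ ((p1 /\ p3) \/ ~p4))) = min(0, 0.74) = 0
((((((p3 \/ p2) -> ((p4 \/ p1) -> p3)) \/ p2) \/ ~p4) -> p1) \/ (~p2 /\ (p3 \/ ((p1 /\ p3) \/ ~p4)))) = max(0.93, 0) = 0.93

0.93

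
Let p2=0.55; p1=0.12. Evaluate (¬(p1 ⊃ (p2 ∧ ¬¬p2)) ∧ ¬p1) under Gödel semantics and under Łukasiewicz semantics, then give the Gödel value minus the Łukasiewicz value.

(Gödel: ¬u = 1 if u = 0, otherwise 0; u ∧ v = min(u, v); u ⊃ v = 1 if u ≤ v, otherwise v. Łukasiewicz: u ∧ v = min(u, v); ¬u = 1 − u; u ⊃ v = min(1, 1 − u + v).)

Gödel evaluation:
  ¬p2: Gödel ¬ of 0.55 = 0 (operand ≠ 0)
  ¬¬p2: Gödel ¬ of 0 = 1 (operand is 0)
  (p2 ∧ ¬¬p2) = min(0.55, 1) = 0.55
  (p1 ⊃ (p2 ∧ ¬¬p2)): 0.12 ≤ 0.55, so result = 1
  ¬(p1 ⊃ (p2 ∧ ¬¬p2)): Gödel ¬ of 1 = 0 (operand ≠ 0)
  ¬p1: Gödel ¬ of 0.12 = 0 (operand ≠ 0)
  (¬(p1 ⊃ (p2 ∧ ¬¬p2)) ∧ ¬p1) = min(0, 0) = 0
  Gödel value = 0
Łukasiewicz evaluation:
  ¬p2: Łukasiewicz ¬ gives 1 − 0.55 = 0.45
  ¬¬p2: Łukasiewicz ¬ gives 1 − 0.45 = 0.55
  (p2 ∧ ¬¬p2) = min(0.55, 0.55) = 0.55
  (p1 ⊃ (p2 ∧ ¬¬p2)): min(1, 1 − 0.12 + 0.55) = 1
  ¬(p1 ⊃ (p2 ∧ ¬¬p2)): Łukasiewicz ¬ gives 1 − 1 = 0
  ¬p1: Łukasiewicz ¬ gives 1 − 0.12 = 0.88
  (¬(p1 ⊃ (p2 ∧ ¬¬p2)) ∧ ¬p1) = min(0, 0.88) = 0
  Łukasiewicz value = 0
Difference: 0 − 0 = 0.00

0.00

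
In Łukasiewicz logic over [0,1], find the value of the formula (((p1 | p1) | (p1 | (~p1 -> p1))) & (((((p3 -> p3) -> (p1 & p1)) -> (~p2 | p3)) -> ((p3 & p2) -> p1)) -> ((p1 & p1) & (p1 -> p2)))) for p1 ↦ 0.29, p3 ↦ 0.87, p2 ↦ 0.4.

0.40

(p1 | p1) = max(0.29, 0.29) = 0.29
~p1: Łukasiewicz ¬ gives 1 − 0.29 = 0.71
(~p1 -> p1): min(1, 1 − 0.71 + 0.29) = 0.58
(p1 | (~p1 -> p1)) = max(0.29, 0.58) = 0.58
((p1 | p1) | (p1 | (~p1 -> p1))) = max(0.29, 0.58) = 0.58
(p3 -> p3): min(1, 1 − 0.87 + 0.87) = 1
(p1 & p1) = min(0.29, 0.29) = 0.29
((p3 -> p3) -> (p1 & p1)): min(1, 1 − 1 + 0.29) = 0.29
~p2: Łukasiewicz ¬ gives 1 − 0.4 = 0.6
(~p2 | p3) = max(0.6, 0.87) = 0.87
(((p3 -> p3) -> (p1 & p1)) -> (~p2 | p3)): min(1, 1 − 0.29 + 0.87) = 1
(p3 & p2) = min(0.87, 0.4) = 0.4
((p3 & p2) -> p1): min(1, 1 − 0.4 + 0.29) = 0.89
((((p3 -> p3) -> (p1 & p1)) -> (~p2 | p3)) -> ((p3 & p2) -> p1)): min(1, 1 − 1 + 0.89) = 0.89
(p1 & p1) = min(0.29, 0.29) = 0.29
(p1 -> p2): min(1, 1 − 0.29 + 0.4) = 1
((p1 & p1) & (p1 -> p2)) = min(0.29, 1) = 0.29
(((((p3 -> p3) -> (p1 & p1)) -> (~p2 | p3)) -> ((p3 & p2) -> p1)) -> ((p1 & p1) & (p1 -> p2))): min(1, 1 − 0.89 + 0.29) = 0.4
(((p1 | p1) | (p1 | (~p1 -> p1))) & (((((p3 -> p3) -> (p1 & p1)) -> (~p2 | p3)) -> ((p3 & p2) -> p1)) -> ((p1 & p1) & (p1 -> p2)))) = min(0.58, 0.4) = 0.4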